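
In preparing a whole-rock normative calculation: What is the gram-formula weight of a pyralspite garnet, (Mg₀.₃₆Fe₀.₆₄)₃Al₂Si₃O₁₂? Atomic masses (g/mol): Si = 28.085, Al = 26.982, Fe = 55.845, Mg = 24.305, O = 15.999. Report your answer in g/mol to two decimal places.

The formula mass is the sum 1.08·24.305 + 1.92·55.845 + 2·26.982 + 3·28.085 + 12·15.999.

463.68 g/mol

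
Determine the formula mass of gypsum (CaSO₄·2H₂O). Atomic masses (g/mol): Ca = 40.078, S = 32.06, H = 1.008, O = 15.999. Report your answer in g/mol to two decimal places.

172.16 g/mol

The formula mass is the sum 1·40.078 + 1·32.06 + 6·15.999 + 4·1.008.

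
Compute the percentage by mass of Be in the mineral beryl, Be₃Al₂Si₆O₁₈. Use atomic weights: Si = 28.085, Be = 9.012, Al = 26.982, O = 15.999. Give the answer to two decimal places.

5.03 mass %

M(Be₃Al₂Si₆O₁₈) = 537.492 g/mol.
Be contributes 3 × 9.012 = 27.036 g per mole.
27.036/537.492 = 0.0503 → 5.03%.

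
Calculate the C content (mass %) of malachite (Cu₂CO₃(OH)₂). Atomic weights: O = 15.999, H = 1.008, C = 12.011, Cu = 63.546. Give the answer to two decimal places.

5.43 mass %

Formula mass = 2·63.546 + 1·12.011 + 5·15.999 + 2·1.008 = 221.114 g/mol, of which 12.011 g is C.
So C makes up 12.011/221.114 = 0.0543 of the mass, i.e. 5.43%.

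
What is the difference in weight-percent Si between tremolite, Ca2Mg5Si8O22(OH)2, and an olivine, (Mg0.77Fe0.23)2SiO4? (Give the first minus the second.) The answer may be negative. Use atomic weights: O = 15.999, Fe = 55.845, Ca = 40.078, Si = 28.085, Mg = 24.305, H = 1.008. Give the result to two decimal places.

9.56 percentage points

M(Ca2Mg5Si8O22(OH)2) = 812.353 g/mol, so wt% Si = 224.680/812.353 × 100 = 27.66%.
M((Mg0.77Fe0.23)2SiO4) = 155.199 g/mol, so wt% Si = 28.085/155.199 × 100 = 18.10%.
27.66 − 18.10 = 9.56 pp.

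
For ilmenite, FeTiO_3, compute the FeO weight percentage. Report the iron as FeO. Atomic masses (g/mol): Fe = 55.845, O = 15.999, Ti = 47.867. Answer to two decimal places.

47.36 wt%

Formula mass = 151.709 g/mol.
1 Fe → 1.0000 mol FeO per formula unit; M(FeO) = 71.844, so FeO mass = 71.844 g.
71.844/151.709 × 100 = 47.36 wt%.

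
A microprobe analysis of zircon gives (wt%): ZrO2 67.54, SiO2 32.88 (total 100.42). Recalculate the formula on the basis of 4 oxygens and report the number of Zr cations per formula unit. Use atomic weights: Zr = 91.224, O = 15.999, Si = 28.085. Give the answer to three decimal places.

67.54 wt% ZrO2 ÷ 123.222 g/mol = 0.54812 mol, giving 0.54812 Zr and 1.09624 O.
32.88 wt% SiO2 ÷ 60.083 g/mol = 0.54724 mol, giving 0.54724 Si and 1.09448 O.
Oxygen sums to 2.19072; scaling by 4/2.19072 = 1.82588 puts the formula on 4 O.
Zr: 0.54812 × 1.82588 = 1.001 atoms per formula unit.

1.001 Zr apfu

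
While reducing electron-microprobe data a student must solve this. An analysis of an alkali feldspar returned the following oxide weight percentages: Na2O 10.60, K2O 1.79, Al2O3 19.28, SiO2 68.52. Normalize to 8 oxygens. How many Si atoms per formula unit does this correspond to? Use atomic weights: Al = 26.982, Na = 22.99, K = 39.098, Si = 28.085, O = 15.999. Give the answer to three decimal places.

Na2O: 10.60/61.979 = 0.17103 mol → 0.34206 mol Na, 0.17103 mol O.
K2O: 1.79/94.195 = 0.01900 mol → 0.03800 mol K, 0.01900 mol O.
Al2O3: 19.28/101.961 = 0.18909 mol → 0.37818 mol Al, 0.56727 mol O.
SiO2: 68.52/60.083 = 1.14042 mol → 1.14042 mol Si, 2.28084 mol O.
Total oxygen = 3.03814 mol. Normalization factor = 8/3.03814 = 2.63319.
Si per 8 O = 1.14042 × 2.63319 = 3.003.

3.003 Si apfu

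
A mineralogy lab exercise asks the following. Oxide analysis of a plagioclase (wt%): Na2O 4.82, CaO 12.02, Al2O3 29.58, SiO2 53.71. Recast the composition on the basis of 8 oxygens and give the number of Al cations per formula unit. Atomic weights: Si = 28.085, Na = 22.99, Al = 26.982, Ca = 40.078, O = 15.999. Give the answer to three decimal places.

1.573 Al apfu

Na2O (M=61.979): mol = 0.07777; Na = 0.15554, O = 0.07777.
CaO (M=56.077): mol = 0.21435; Ca = 0.21435, O = 0.21435.
Al2O3 (M=101.961): mol = 0.29011; Al = 0.58022, O = 0.87033.
SiO2 (M=60.083): mol = 0.89393; Si = 0.89393, O = 1.78786.
ΣO = 2.95031; factor = 8/ΣO = 2.71158.
Al apfu = 0.58022 × 2.71158 = 1.573.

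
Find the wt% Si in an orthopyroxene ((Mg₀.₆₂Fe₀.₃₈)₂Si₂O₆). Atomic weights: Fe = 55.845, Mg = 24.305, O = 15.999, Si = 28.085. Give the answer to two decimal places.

24.99 mass %

Formula mass = 1.24×24.305 + 0.76×55.845 + 2×28.085 + 6×15.999 = 224.744 g/mol, of which 56.170 g is Si.
So Si makes up 56.170/224.744 = 0.2499 of the mass, i.e. 24.99%.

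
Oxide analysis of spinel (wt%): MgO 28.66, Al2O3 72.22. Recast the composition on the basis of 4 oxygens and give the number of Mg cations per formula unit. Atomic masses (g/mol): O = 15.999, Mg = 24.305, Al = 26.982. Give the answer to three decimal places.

1.003 Mg apfu

MgO (M=40.304): mol = 0.71110; Mg = 0.71110, O = 0.71110.
Al2O3 (M=101.961): mol = 0.70831; Al = 1.41662, O = 2.12493.
ΣO = 2.83603; factor = 4/ΣO = 1.41042.
Mg apfu = 0.71110 × 1.41042 = 1.003.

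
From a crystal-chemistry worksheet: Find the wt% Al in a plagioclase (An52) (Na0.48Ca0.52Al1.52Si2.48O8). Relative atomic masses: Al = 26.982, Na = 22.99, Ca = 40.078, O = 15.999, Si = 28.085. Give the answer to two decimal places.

15.16 wt%

Molar mass of Na0.48Ca0.52Al1.52Si2.48O8: 0.48*22.99 + 0.52*40.078 + 1.52*26.982 + 2.48*28.085 + 8*15.999 = 270.531 g/mol.
Mass of Al per formula unit: 1.52 × 26.982 = 41.013 g.
Weight fraction Al = 41.013 / 270.531 = 0.1516.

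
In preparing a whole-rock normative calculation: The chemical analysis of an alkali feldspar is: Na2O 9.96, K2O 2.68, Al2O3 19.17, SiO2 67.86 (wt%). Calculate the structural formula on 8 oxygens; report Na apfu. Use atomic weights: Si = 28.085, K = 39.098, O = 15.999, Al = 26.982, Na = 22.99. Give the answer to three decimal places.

Na2O (M=61.979): mol = 0.16070; Na = 0.32140, O = 0.16070.
K2O (M=94.195): mol = 0.02845; K = 0.05690, O = 0.02845.
Al2O3 (M=101.961): mol = 0.18801; Al = 0.37602, O = 0.56403.
SiO2 (M=60.083): mol = 1.12944; Si = 1.12944, O = 2.25888.
ΣO = 3.01206; factor = 8/ΣO = 2.65599.
Na apfu = 0.32140 × 2.65599 = 0.854.

0.854 Na apfu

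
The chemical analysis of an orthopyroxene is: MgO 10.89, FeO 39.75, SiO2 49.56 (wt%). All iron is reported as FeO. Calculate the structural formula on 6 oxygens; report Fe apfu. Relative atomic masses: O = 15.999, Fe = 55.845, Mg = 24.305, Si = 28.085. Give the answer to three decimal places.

1.342 Fe apfu

MgO: 10.89/40.304 = 0.27020 mol → 0.27020 mol Mg, 0.27020 mol O.
FeO: 39.75/71.844 = 0.55328 mol → 0.55328 mol Fe, 0.55328 mol O.
SiO2: 49.56/60.083 = 0.82486 mol → 0.82486 mol Si, 1.64972 mol O.
Total oxygen = 2.47320 mol. Normalization factor = 6/2.47320 = 2.42601.
Fe per 6 O = 0.55328 × 2.42601 = 1.342.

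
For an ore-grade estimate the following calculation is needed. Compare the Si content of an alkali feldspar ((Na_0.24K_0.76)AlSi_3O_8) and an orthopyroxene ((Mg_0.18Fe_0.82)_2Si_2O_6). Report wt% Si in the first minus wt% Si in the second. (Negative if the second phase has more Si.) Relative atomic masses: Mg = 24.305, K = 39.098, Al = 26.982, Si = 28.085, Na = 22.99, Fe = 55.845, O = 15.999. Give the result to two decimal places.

Si in (Na_0.24K_0.76)AlSi_3O_8: molar mass 274.461 g/mol; 3×28.085 = 84.255 g → 30.70 wt%.
Si in (Mg_0.18Fe_0.82)_2Si_2O_6: molar mass 252.500 g/mol; 2×28.085 = 56.170 g → 22.25 wt%.
Difference = 30.70 − 22.25 = 8.45 percentage points.

8.45 percentage points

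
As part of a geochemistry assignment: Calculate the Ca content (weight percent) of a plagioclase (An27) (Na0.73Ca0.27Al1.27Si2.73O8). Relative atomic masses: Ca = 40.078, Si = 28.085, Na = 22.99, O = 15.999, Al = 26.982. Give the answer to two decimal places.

Formula mass = 0.73·22.99 + 0.27·40.078 + 1.27·26.982 + 2.73·28.085 + 8·15.999 = 266.535 g/mol, of which 10.821 g is Ca.
So Ca makes up 10.821/266.535 = 0.0406 of the mass, i.e. 4.06%.

4.06 weight percent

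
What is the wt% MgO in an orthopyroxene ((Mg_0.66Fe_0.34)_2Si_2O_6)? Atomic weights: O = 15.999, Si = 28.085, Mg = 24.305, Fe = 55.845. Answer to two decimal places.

M((Mg_0.66Fe_0.34)_2Si_2O_6) = 222.221 g/mol; M(MgO) = 40.304 g/mol.
Moles MgO per formula unit = 1.32 Mg ÷ 1 = 1.3200.
MgO fraction = (1.3200 × 40.304) / 222.221 = 53.201/222.221 = 0.2394.

23.94 wt%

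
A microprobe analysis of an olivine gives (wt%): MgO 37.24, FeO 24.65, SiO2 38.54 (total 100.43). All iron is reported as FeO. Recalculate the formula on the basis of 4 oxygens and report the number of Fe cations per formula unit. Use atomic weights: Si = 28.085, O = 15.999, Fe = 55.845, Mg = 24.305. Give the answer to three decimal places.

0.538 Fe apfu

MgO (M=40.304): mol = 0.92398; Mg = 0.92398, O = 0.92398.
FeO (M=71.844): mol = 0.34310; Fe = 0.34310, O = 0.34310.
SiO2 (M=60.083): mol = 0.64145; Si = 0.64145, O = 1.28290.
ΣO = 2.54998; factor = 4/ΣO = 1.56864.
Fe apfu = 0.34310 × 1.56864 = 0.538.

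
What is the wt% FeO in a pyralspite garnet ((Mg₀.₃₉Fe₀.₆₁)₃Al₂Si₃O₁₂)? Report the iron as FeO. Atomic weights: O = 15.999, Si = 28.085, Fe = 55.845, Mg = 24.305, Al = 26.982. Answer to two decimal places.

28.53 wt%

Molar mass of (Mg₀.₃₉Fe₀.₆₁)₃Al₂Si₃O₁₂ = 1.17*24.305 + 1.83*55.845 + 2*26.982 + 3*28.085 + 12*15.999 = 460.840 g/mol.
Each formula unit contains 1.83 Fe, equivalent to 1.83/1 = 1.8300 mol FeO.
M(FeO) = 1×55.845 + 1×15.999 = 71.844 g/mol.
Mass of FeO per formula unit = 1.8300 × 71.844 = 131.475 g.
FeO wt% = 131.475 / 460.840 × 100 = 28.53%.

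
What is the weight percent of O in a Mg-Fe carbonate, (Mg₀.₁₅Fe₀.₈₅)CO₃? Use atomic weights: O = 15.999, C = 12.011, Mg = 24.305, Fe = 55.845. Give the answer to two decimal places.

43.19 weight percent

M((Mg₀.₁₅Fe₀.₈₅)CO₃) = 111.122 g/mol.
O contributes 3 × 15.999 = 47.997 g per mole.
47.997/111.122 = 0.4319 → 43.19%.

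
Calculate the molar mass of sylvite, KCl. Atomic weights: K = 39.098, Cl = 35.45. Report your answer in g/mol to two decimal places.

M = 1·39.098 + 1·35.45

74.55 g/mol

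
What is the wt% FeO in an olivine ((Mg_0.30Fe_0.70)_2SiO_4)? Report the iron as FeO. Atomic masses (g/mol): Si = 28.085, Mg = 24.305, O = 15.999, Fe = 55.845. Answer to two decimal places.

M((Mg_0.30Fe_0.70)_2SiO_4) = 184.847 g/mol; M(FeO) = 71.844 g/mol.
Moles FeO per formula unit = 1.40 Fe ÷ 1 = 1.4000.
FeO fraction = (1.4000 × 71.844) / 184.847 = 100.582/184.847 = 0.5441.

54.41 wt%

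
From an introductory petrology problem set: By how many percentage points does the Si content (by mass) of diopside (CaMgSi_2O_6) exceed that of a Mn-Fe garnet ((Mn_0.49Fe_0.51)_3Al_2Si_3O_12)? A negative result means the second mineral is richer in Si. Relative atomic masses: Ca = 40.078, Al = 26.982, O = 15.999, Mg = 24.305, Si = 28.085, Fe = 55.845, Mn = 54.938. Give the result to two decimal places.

M(CaMgSi_2O_6) = 216.547 g/mol, so wt% Si = 56.170/216.547 × 100 = 25.94%.
M((Mn_0.49Fe_0.51)_3Al_2Si_3O_12) = 496.409 g/mol, so wt% Si = 84.255/496.409 × 100 = 16.97%.
25.94 − 16.97 = 8.97 pp.

8.97 percentage points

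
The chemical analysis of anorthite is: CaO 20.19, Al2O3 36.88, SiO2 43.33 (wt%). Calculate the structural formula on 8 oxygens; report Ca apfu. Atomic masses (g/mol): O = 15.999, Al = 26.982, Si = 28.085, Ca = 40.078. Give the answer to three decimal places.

CaO: 20.19/56.077 = 0.36004 mol → 0.36004 mol Ca, 0.36004 mol O.
Al2O3: 36.88/101.961 = 0.36171 mol → 0.72342 mol Al, 1.08513 mol O.
SiO2: 43.33/60.083 = 0.72117 mol → 0.72117 mol Si, 1.44234 mol O.
Total oxygen = 2.88751 mol. Normalization factor = 8/2.88751 = 2.77055.
Ca per 8 O = 0.36004 × 2.77055 = 0.998.

0.998 Ca apfu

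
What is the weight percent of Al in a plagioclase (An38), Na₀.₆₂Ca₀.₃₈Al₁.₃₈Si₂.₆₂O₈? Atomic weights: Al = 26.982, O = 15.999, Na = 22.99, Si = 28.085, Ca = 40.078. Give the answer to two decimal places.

Formula mass = 0.62×22.99 + 0.38×40.078 + 1.38×26.982 + 2.62×28.085 + 8×15.999 = 268.293 g/mol, of which 37.235 g is Al.
So Al makes up 37.235/268.293 = 0.1388 of the mass, i.e. 13.88%.

13.88 weight percent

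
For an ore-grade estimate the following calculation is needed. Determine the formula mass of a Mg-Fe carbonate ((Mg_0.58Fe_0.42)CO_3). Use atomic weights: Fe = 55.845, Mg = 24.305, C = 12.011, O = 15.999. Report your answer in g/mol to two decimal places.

Mg: 0.58 × 24.305 = 14.0969
Fe: 0.42 × 55.845 = 23.4549
C: 1 × 12.011 = 12.0110
O: 3 × 15.999 = 47.9970
Summing the contributions gives the formula mass.

97.56 g/mol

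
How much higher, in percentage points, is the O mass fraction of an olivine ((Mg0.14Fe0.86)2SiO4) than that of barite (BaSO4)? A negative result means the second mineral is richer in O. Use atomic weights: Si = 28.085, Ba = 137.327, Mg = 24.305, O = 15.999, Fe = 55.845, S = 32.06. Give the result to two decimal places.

5.41 percentage points

M((Mg0.14Fe0.86)2SiO4) = 194.940 g/mol, so wt% O = 63.996/194.940 × 100 = 32.83%.
M(BaSO4) = 233.383 g/mol, so wt% O = 63.996/233.383 × 100 = 27.42%.
32.83 − 27.42 = 5.41 pp.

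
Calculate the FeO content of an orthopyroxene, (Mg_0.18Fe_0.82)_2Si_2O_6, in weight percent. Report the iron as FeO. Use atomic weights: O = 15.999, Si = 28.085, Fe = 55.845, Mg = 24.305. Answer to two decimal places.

46.66 wt%

M((Mg_0.18Fe_0.82)_2Si_2O_6) = 252.500 g/mol; M(FeO) = 71.844 g/mol.
Moles FeO per formula unit = 1.64 Fe ÷ 1 = 1.6400.
FeO fraction = (1.6400 × 71.844) / 252.500 = 117.824/252.500 = 0.4666.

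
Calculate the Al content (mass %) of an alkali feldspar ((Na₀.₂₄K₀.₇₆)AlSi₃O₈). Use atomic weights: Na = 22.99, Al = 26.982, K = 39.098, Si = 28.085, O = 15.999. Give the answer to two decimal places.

M((Na₀.₂₄K₀.₇₆)AlSi₃O₈) = 274.461 g/mol.
Al contributes 1 × 26.982 = 26.982 g per mole.
26.982/274.461 = 0.0983 → 9.83%.

9.83 mass %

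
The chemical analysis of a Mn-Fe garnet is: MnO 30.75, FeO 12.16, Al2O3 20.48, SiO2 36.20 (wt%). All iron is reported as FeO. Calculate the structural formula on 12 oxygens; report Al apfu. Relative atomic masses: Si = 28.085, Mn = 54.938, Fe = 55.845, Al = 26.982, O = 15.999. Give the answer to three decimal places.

MnO (M=70.937): mol = 0.43348; Mn = 0.43348, O = 0.43348.
FeO (M=71.844): mol = 0.16926; Fe = 0.16926, O = 0.16926.
Al2O3 (M=101.961): mol = 0.20086; Al = 0.40172, O = 0.60258.
SiO2 (M=60.083): mol = 0.60250; Si = 0.60250, O = 1.20500.
ΣO = 2.41032; factor = 12/ΣO = 4.97859.
Al apfu = 0.40172 × 4.97859 = 2.000.

2.000 Al apfu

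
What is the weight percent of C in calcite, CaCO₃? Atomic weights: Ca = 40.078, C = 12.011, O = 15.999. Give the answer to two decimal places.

M(CaCO₃) = 100.086 g/mol.
C contributes 1 × 12.011 = 12.011 g per mole.
12.011/100.086 = 0.1200 → 12.00%.

12.00 weight percent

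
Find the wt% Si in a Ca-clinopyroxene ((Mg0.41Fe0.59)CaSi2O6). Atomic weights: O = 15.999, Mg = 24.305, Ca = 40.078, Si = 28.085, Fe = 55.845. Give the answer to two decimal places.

23.89 mass %

Formula mass = 0.41*24.305 + 0.59*55.845 + 1*40.078 + 2*28.085 + 6*15.999 = 235.156 g/mol, of which 56.170 g is Si.
So Si makes up 56.170/235.156 = 0.2389 of the mass, i.e. 23.89%.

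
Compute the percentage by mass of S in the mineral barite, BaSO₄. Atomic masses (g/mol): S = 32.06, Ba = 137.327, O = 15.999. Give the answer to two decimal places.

Molar mass of BaSO₄: 1·137.327 + 1·32.06 + 4·15.999 = 233.383 g/mol.
Mass of S per formula unit: 1 × 32.06 = 32.060 g.
Weight fraction S = 32.060 / 233.383 = 0.1374.

13.74 weight percent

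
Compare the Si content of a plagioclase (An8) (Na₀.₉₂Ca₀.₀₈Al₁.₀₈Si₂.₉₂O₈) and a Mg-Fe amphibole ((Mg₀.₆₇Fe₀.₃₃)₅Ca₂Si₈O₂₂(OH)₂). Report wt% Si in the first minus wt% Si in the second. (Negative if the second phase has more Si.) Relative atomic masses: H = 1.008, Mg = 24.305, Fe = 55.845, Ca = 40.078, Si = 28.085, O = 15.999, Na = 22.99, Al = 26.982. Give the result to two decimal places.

5.13 percentage points

M(Na₀.₉₂Ca₀.₀₈Al₁.₀₈Si₂.₉₂O₈) = 263.498 g/mol, so wt% Si = 82.008/263.498 × 100 = 31.12%.
M((Mg₀.₆₇Fe₀.₃₃)₅Ca₂Si₈O₂₂(OH)₂) = 864.394 g/mol, so wt% Si = 224.680/864.394 × 100 = 25.99%.
31.12 − 25.99 = 5.13 pp.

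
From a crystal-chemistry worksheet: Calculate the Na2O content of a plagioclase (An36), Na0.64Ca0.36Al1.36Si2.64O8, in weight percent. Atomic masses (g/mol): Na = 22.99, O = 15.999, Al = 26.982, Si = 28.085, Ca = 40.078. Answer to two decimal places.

7.40 wt%

Molar mass of Na0.64Ca0.36Al1.36Si2.64O8 = 0.64×22.99 + 0.36×40.078 + 1.36×26.982 + 2.64×28.085 + 8×15.999 = 267.974 g/mol.
Each formula unit contains 0.64 Na, equivalent to 0.64/2 = 0.3200 mol Na2O.
M(Na2O) = 2×22.99 + 1×15.999 = 61.979 g/mol.
Mass of Na2O per formula unit = 0.3200 × 61.979 = 19.833 g.
Na2O wt% = 19.833 / 267.974 × 100 = 7.40%.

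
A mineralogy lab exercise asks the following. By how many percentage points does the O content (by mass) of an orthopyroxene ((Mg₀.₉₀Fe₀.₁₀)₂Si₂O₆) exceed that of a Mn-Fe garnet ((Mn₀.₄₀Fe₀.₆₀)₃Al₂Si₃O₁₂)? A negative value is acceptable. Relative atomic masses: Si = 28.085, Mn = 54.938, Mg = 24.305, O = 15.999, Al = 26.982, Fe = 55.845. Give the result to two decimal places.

First mineral: 95.994 g O in 207.082 g formula = 46.36 wt% O.
Second mineral: 191.988 g O in 496.654 g formula = 38.66 wt% O.
46.36% − 38.66% gives a difference of 7.70 percentage points.

7.70 percentage points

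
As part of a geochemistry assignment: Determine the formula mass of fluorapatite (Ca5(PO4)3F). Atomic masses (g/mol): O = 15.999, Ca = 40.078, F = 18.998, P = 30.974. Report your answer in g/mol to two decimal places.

504.30 g/mol

M = 5*40.078 + 3*30.974 + 12*15.999 + 1*18.998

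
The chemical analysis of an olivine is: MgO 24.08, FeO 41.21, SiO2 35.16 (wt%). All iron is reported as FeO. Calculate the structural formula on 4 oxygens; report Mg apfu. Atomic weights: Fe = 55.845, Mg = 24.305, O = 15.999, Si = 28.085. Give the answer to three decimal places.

1.021 Mg apfu

24.08 wt% MgO ÷ 40.304 g/mol = 0.59746 mol, giving 0.59746 Mg and 0.59746 O.
41.21 wt% FeO ÷ 71.844 g/mol = 0.57360 mol, giving 0.57360 Fe and 0.57360 O.
35.16 wt% SiO2 ÷ 60.083 g/mol = 0.58519 mol, giving 0.58519 Si and 1.17038 O.
Oxygen sums to 2.34144; scaling by 4/2.34144 = 1.70835 puts the formula on 4 O.
Mg: 0.59746 × 1.70835 = 1.021 atoms per formula unit.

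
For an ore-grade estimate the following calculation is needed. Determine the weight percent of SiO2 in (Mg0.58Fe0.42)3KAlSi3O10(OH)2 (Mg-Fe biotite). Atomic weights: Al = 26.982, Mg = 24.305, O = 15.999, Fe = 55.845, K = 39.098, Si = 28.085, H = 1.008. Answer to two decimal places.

39.44 wt%

Molar mass of (Mg0.58Fe0.42)3KAlSi3O10(OH)2 = 1.74*24.305 + 1.26*55.845 + 1*39.098 + 1*26.982 + 3*28.085 + 12*15.999 + 2*1.008 = 456.994 g/mol.
Each formula unit contains 3 Si, equivalent to 3/1 = 3.0000 mol SiO2.
M(SiO2) = 1×28.085 + 2×15.999 = 60.083 g/mol.
Mass of SiO2 per formula unit = 3.0000 × 60.083 = 180.249 g.
SiO2 wt% = 180.249 / 456.994 × 100 = 39.44%.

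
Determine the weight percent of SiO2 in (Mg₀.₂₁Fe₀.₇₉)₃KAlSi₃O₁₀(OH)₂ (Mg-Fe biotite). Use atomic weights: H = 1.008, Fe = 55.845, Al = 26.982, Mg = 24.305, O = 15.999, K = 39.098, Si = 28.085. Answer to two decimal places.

36.64 wt%

M((Mg₀.₂₁Fe₀.₇₉)₃KAlSi₃O₁₀(OH)₂) = 492.004 g/mol; M(SiO2) = 60.083 g/mol.
Moles SiO2 per formula unit = 3 Si ÷ 1 = 3.0000.
SiO2 fraction = (3.0000 × 60.083) / 492.004 = 180.249/492.004 = 0.3664.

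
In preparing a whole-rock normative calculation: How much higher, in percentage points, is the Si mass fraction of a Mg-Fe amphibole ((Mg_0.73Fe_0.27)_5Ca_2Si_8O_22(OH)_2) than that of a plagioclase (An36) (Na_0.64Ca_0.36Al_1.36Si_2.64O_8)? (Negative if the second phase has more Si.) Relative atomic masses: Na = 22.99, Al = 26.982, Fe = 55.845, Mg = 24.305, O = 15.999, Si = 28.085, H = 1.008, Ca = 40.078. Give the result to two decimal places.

-1.39 percentage points

M((Mg_0.73Fe_0.27)_5Ca_2Si_8O_22(OH)_2) = 854.932 g/mol, so wt% Si = 224.680/854.932 × 100 = 26.28%.
M(Na_0.64Ca_0.36Al_1.36Si_2.64O_8) = 267.974 g/mol, so wt% Si = 74.144/267.974 × 100 = 27.67%.
26.28 − 27.67 = -1.39 pp.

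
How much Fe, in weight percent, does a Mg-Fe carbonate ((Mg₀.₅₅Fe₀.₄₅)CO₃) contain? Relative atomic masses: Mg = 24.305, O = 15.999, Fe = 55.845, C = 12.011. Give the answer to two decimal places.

25.51 weight percent

Molar mass of (Mg₀.₅₅Fe₀.₄₅)CO₃: 0.55*24.305 + 0.45*55.845 + 1*12.011 + 3*15.999 = 98.506 g/mol.
Mass of Fe per formula unit: 0.45 × 55.845 = 25.130 g.
Weight fraction Fe = 25.130 / 98.506 = 0.2551.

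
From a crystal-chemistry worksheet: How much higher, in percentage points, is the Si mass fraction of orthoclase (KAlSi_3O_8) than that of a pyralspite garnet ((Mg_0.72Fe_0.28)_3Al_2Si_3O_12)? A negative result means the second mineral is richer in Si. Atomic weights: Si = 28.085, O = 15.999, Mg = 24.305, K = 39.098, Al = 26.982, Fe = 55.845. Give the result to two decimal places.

10.66 percentage points

Si in KAlSi_3O_8: molar mass 278.327 g/mol; 3×28.085 = 84.255 g → 30.27 wt%.
Si in (Mg_0.72Fe_0.28)_3Al_2Si_3O_12: molar mass 429.616 g/mol; 3×28.085 = 84.255 g → 19.61 wt%.
Difference = 30.27 − 19.61 = 10.66 percentage points.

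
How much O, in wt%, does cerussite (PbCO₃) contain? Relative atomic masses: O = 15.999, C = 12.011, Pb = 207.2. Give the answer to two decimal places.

17.96 wt%

Formula mass = 1*207.2 + 1*12.011 + 3*15.999 = 267.208 g/mol, of which 47.997 g is O.
So O makes up 47.997/267.208 = 0.1796 of the mass, i.e. 17.96%.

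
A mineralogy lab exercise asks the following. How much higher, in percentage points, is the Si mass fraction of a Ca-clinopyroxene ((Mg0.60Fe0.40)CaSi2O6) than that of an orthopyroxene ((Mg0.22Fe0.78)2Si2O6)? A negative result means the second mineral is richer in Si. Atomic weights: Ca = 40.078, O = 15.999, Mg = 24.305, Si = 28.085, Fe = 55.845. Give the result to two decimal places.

M((Mg0.60Fe0.40)CaSi2O6) = 229.163 g/mol, so wt% Si = 56.170/229.163 × 100 = 24.51%.
M((Mg0.22Fe0.78)2Si2O6) = 249.976 g/mol, so wt% Si = 56.170/249.976 × 100 = 22.47%.
24.51 − 22.47 = 2.04 pp.

2.04 percentage points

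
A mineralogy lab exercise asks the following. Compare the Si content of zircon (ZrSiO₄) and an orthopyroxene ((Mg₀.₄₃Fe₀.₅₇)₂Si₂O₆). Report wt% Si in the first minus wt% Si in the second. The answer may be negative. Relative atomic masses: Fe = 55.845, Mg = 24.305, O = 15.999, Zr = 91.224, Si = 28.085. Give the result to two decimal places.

M(ZrSiO₄) = 183.305 g/mol, so wt% Si = 28.085/183.305 × 100 = 15.32%.
M((Mg₀.₄₃Fe₀.₅₇)₂Si₂O₆) = 236.730 g/mol, so wt% Si = 56.170/236.730 × 100 = 23.73%.
15.32 − 23.73 = -8.41 pp.

-8.41 percentage points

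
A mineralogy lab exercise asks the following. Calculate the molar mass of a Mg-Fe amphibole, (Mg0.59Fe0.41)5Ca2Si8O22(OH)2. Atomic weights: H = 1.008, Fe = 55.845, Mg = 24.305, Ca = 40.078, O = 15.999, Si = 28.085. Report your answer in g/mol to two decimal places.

877.01 g/mol

The formula mass is the sum 2.95×24.305 + 2.05×55.845 + 2×40.078 + 8×28.085 + 24×15.999 + 2×1.008.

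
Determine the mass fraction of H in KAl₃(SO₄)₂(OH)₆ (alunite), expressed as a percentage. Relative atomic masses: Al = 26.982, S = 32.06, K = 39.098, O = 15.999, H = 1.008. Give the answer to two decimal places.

1.46 wt%

M(KAl₃(SO₄)₂(OH)₆) = 414.198 g/mol.
H contributes 6 × 1.008 = 6.048 g per mole.
6.048/414.198 = 0.0146 → 1.46%.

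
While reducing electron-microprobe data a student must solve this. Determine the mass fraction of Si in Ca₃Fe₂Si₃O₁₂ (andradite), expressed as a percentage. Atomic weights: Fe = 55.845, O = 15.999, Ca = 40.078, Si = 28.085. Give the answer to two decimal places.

M(Ca₃Fe₂Si₃O₁₂) = 508.167 g/mol.
Si contributes 3 × 28.085 = 84.255 g per mole.
84.255/508.167 = 0.1658 → 16.58%.

16.58 mass %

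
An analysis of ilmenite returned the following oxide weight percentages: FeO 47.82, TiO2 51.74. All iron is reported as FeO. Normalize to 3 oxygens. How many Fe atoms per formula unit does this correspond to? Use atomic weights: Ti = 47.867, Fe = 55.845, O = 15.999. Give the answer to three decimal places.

1.018 Fe apfu

47.82 wt% FeO ÷ 71.844 g/mol = 0.66561 mol, giving 0.66561 Fe and 0.66561 O.
51.74 wt% TiO2 ÷ 79.865 g/mol = 0.64784 mol, giving 0.64784 Ti and 1.29568 O.
Oxygen sums to 1.96129; scaling by 3/1.96129 = 1.52961 puts the formula on 3 O.
Fe: 0.66561 × 1.52961 = 1.018 atoms per formula unit.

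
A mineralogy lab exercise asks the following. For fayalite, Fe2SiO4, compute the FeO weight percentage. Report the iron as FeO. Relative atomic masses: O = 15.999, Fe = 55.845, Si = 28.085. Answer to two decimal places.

M(Fe2SiO4) = 203.771 g/mol; M(FeO) = 71.844 g/mol.
Moles FeO per formula unit = 2 Fe ÷ 1 = 2.0000.
FeO fraction = (2.0000 × 71.844) / 203.771 = 143.688/203.771 = 0.7051.

70.51 wt%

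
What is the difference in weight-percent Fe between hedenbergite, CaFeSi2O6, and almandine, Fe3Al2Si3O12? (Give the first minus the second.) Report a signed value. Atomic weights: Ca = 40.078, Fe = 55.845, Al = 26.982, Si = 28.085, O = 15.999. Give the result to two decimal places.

-11.15 percentage points

M(CaFeSi2O6) = 248.087 g/mol, so wt% Fe = 55.845/248.087 × 100 = 22.51%.
M(Fe3Al2Si3O12) = 497.742 g/mol, so wt% Fe = 167.535/497.742 × 100 = 33.66%.
22.51 − 33.66 = -11.15 pp.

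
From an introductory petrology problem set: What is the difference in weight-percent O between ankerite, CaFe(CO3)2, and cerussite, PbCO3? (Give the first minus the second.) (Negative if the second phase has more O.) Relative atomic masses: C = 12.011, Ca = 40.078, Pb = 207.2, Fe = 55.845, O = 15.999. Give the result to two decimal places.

26.49 percentage points

M(CaFe(CO3)2) = 215.939 g/mol, so wt% O = 95.994/215.939 × 100 = 44.45%.
M(PbCO3) = 267.208 g/mol, so wt% O = 47.997/267.208 × 100 = 17.96%.
44.45 − 17.96 = 26.49 pp.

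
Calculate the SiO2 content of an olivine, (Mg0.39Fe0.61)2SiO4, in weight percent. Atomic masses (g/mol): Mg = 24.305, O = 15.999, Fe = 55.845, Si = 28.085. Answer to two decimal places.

Formula mass = 179.170 g/mol.
1 Si → 1.0000 mol SiO2 per formula unit; M(SiO2) = 60.083, so SiO2 mass = 60.083 g.
60.083/179.170 × 100 = 33.53 wt%.

33.53 wt%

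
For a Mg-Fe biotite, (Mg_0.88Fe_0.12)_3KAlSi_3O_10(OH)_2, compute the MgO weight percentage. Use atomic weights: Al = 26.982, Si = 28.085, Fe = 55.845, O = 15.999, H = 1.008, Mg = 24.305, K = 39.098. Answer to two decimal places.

Molar mass of (Mg_0.88Fe_0.12)_3KAlSi_3O_10(OH)_2 = 2.64·24.305 + 0.36·55.845 + 1·39.098 + 1·26.982 + 3·28.085 + 12·15.999 + 2·1.008 = 428.608 g/mol.
Each formula unit contains 2.64 Mg, equivalent to 2.64/1 = 2.6400 mol MgO.
M(MgO) = 1×24.305 + 1×15.999 = 40.304 g/mol.
Mass of MgO per formula unit = 2.6400 × 40.304 = 106.403 g.
MgO wt% = 106.403 / 428.608 × 100 = 24.83%.

24.83 wt%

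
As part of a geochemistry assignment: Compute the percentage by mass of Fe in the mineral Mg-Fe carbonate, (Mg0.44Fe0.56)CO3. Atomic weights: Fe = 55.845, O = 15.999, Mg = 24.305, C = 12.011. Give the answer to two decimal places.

Formula mass = 0.44×24.305 + 0.56×55.845 + 1×12.011 + 3×15.999 = 101.975 g/mol, of which 31.273 g is Fe.
So Fe makes up 31.273/101.975 = 0.3067 of the mass, i.e. 30.67%.

30.67 wt%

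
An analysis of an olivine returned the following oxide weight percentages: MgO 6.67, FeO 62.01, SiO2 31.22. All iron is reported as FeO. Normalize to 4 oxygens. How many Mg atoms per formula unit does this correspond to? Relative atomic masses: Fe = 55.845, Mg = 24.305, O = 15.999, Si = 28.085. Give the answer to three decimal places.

6.67 wt% MgO ÷ 40.304 g/mol = 0.16549 mol, giving 0.16549 Mg and 0.16549 O.
62.01 wt% FeO ÷ 71.844 g/mol = 0.86312 mol, giving 0.86312 Fe and 0.86312 O.
31.22 wt% SiO2 ÷ 60.083 g/mol = 0.51961 mol, giving 0.51961 Si and 1.03922 O.
Oxygen sums to 2.06783; scaling by 4/2.06783 = 1.93439 puts the formula on 4 O.
Mg: 0.16549 × 1.93439 = 0.320 atoms per formula unit.

0.320 Mg apfu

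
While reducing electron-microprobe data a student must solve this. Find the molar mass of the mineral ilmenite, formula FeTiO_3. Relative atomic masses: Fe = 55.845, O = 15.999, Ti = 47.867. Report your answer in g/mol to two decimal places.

The formula mass is the sum 1·55.845 + 1·47.867 + 3·15.999.

151.71 g/mol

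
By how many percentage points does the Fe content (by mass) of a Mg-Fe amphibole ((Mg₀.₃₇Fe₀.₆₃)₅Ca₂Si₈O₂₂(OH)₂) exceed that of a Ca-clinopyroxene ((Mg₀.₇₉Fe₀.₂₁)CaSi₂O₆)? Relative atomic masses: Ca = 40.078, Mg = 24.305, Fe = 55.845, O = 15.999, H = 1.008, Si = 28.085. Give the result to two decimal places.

First mineral: 175.912 g Fe in 911.704 g formula = 19.29 wt% Fe.
Second mineral: 11.727 g Fe in 223.170 g formula = 5.25 wt% Fe.
19.29% − 5.25% gives a difference of 14.04 percentage points.

14.04 percentage points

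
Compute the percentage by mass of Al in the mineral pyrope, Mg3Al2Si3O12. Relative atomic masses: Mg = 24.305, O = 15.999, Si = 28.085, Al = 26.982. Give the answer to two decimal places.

Formula mass = 3×24.305 + 2×26.982 + 3×28.085 + 12×15.999 = 403.122 g/mol, of which 53.964 g is Al.
So Al makes up 53.964/403.122 = 0.1339 of the mass, i.e. 13.39%.

13.39 wt%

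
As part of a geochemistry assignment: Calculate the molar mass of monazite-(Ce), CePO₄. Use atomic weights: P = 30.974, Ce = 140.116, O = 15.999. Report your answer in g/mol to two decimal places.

235.09 g/mol

Ce: 1 × 140.116 = 140.1160
P: 1 × 30.974 = 30.9740
O: 4 × 15.999 = 63.9960
Summing the contributions gives the formula mass.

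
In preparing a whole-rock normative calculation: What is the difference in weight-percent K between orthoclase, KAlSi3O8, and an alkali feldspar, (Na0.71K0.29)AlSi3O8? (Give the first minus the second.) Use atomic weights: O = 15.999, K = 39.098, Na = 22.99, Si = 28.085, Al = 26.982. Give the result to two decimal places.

9.80 percentage points

M(KAlSi3O8) = 278.327 g/mol, so wt% K = 39.098/278.327 × 100 = 14.05%.
M((Na0.71K0.29)AlSi3O8) = 266.890 g/mol, so wt% K = 11.338/266.890 × 100 = 4.25%.
14.05 − 4.25 = 9.80 pp.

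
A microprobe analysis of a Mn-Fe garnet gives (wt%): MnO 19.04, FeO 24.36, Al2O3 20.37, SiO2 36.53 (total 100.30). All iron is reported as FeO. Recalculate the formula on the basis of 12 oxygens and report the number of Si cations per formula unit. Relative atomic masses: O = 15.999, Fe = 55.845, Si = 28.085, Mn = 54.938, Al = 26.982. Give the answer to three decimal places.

MnO (M=70.937): mol = 0.26841; Mn = 0.26841, O = 0.26841.
FeO (M=71.844): mol = 0.33907; Fe = 0.33907, O = 0.33907.
Al2O3 (M=101.961): mol = 0.19978; Al = 0.39956, O = 0.59934.
SiO2 (M=60.083): mol = 0.60799; Si = 0.60799, O = 1.21598.
ΣO = 2.42280; factor = 12/ΣO = 4.95295.
Si apfu = 0.60799 × 4.95295 = 3.011.

3.011 Si apfu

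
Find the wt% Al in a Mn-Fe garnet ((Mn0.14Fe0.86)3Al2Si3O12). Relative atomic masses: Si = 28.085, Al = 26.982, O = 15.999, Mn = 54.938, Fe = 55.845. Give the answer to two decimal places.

10.85 mass %

Formula mass = 0.42·54.938 + 2.58·55.845 + 2·26.982 + 3·28.085 + 12·15.999 = 497.361 g/mol, of which 53.964 g is Al.
So Al makes up 53.964/497.361 = 0.1085 of the mass, i.e. 10.85%.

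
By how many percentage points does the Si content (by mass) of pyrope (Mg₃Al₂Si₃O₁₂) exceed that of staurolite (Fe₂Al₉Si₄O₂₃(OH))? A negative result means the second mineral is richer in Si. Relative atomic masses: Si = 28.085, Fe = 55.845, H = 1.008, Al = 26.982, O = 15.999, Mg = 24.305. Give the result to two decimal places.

7.71 percentage points

M(Mg₃Al₂Si₃O₁₂) = 403.122 g/mol, so wt% Si = 84.255/403.122 × 100 = 20.90%.
M(Fe₂Al₉Si₄O₂₃(OH)) = 851.852 g/mol, so wt% Si = 112.340/851.852 × 100 = 13.19%.
20.90 − 13.19 = 7.71 pp.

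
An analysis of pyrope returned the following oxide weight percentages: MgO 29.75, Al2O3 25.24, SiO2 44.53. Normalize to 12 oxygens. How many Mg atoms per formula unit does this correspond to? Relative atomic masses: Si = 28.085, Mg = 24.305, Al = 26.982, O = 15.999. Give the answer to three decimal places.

2.989 Mg apfu

29.75 wt% MgO ÷ 40.304 g/mol = 0.73814 mol, giving 0.73814 Mg and 0.73814 O.
25.24 wt% Al2O3 ÷ 101.961 g/mol = 0.24755 mol, giving 0.49510 Al and 0.74265 O.
44.53 wt% SiO2 ÷ 60.083 g/mol = 0.74114 mol, giving 0.74114 Si and 1.48228 O.
Oxygen sums to 2.96307; scaling by 12/2.96307 = 4.04985 puts the formula on 12 O.
Mg: 0.73814 × 4.04985 = 2.989 atoms per formula unit.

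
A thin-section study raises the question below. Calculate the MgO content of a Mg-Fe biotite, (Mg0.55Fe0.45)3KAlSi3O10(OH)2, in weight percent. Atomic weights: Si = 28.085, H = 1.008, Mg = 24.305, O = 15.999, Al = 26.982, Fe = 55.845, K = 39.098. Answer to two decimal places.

M((Mg0.55Fe0.45)3KAlSi3O10(OH)2) = 459.833 g/mol; M(MgO) = 40.304 g/mol.
Moles MgO per formula unit = 1.65 Mg ÷ 1 = 1.6500.
MgO fraction = (1.6500 × 40.304) / 459.833 = 66.502/459.833 = 0.1446.

14.46 wt%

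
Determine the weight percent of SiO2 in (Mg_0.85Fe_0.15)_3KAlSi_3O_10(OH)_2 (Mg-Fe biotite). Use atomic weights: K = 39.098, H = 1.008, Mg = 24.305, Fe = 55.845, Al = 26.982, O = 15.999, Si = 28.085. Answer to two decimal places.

Molar mass of (Mg_0.85Fe_0.15)_3KAlSi_3O_10(OH)_2 = 2.55*24.305 + 0.45*55.845 + 1*39.098 + 1*26.982 + 3*28.085 + 12*15.999 + 2*1.008 = 431.447 g/mol.
Each formula unit contains 3 Si, equivalent to 3/1 = 3.0000 mol SiO2.
M(SiO2) = 1×28.085 + 2×15.999 = 60.083 g/mol.
Mass of SiO2 per formula unit = 3.0000 × 60.083 = 180.249 g.
SiO2 wt% = 180.249 / 431.447 × 100 = 41.78%.

41.78 wt%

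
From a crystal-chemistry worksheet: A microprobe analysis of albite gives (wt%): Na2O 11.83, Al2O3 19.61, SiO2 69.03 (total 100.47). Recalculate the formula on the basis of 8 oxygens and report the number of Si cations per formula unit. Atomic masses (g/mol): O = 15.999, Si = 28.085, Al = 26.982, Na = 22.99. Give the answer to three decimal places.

2.998 Si apfu

11.83 wt% Na2O ÷ 61.979 g/mol = 0.19087 mol, giving 0.38174 Na and 0.19087 O.
19.61 wt% Al2O3 ÷ 101.961 g/mol = 0.19233 mol, giving 0.38466 Al and 0.57699 O.
69.03 wt% SiO2 ÷ 60.083 g/mol = 1.14891 mol, giving 1.14891 Si and 2.29782 O.
Oxygen sums to 3.06568; scaling by 8/3.06568 = 2.60954 puts the formula on 8 O.
Si: 1.14891 × 2.60954 = 2.998 atoms per formula unit.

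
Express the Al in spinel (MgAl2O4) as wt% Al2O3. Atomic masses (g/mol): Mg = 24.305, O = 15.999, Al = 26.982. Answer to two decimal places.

Molar mass of MgAl2O4 = 1*24.305 + 2*26.982 + 4*15.999 = 142.265 g/mol.
Each formula unit contains 2 Al, equivalent to 2/2 = 1.0000 mol Al2O3.
M(Al2O3) = 2×26.982 + 3×15.999 = 101.961 g/mol.
Mass of Al2O3 per formula unit = 1.0000 × 101.961 = 101.961 g.
Al2O3 wt% = 101.961 / 142.265 × 100 = 71.67%.

71.67 wt%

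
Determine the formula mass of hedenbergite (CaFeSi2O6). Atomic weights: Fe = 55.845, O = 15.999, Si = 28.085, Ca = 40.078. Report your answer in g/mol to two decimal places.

The formula mass is the sum 1*40.078 + 1*55.845 + 2*28.085 + 6*15.999.

248.09 g/mol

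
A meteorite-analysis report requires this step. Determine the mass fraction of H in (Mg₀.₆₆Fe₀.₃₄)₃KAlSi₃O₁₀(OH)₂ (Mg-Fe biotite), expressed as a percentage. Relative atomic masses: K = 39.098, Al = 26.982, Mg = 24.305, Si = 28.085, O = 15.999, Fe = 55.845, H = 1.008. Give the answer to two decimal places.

0.45 wt%

M((Mg₀.₆₆Fe₀.₃₄)₃KAlSi₃O₁₀(OH)₂) = 449.425 g/mol.
H contributes 2 × 1.008 = 2.016 g per mole.
2.016/449.425 = 0.0045 → 0.45%.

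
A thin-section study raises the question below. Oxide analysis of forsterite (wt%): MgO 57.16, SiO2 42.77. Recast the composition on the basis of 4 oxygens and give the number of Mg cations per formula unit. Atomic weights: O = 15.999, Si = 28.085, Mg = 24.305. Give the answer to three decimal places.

1.996 Mg apfu

MgO: 57.16/40.304 = 1.41822 mol → 1.41822 mol Mg, 1.41822 mol O.
SiO2: 42.77/60.083 = 0.71185 mol → 0.71185 mol Si, 1.42370 mol O.
Total oxygen = 2.84192 mol. Normalization factor = 4/2.84192 = 1.40750.
Mg per 4 O = 1.41822 × 1.40750 = 1.996.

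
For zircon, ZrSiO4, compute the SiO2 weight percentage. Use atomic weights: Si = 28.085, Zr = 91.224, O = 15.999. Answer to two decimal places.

32.78 wt%

Formula mass = 183.305 g/mol.
1 Si → 1.0000 mol SiO2 per formula unit; M(SiO2) = 60.083, so SiO2 mass = 60.083 g.
60.083/183.305 × 100 = 32.78 wt%.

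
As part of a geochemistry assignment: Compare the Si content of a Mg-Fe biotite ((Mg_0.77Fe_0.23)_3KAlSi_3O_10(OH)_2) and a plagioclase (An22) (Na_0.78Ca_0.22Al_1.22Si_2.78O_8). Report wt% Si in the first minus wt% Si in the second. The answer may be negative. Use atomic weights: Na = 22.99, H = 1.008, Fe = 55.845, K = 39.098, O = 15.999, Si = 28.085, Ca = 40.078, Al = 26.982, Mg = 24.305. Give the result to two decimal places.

M((Mg_0.77Fe_0.23)_3KAlSi_3O_10(OH)_2) = 439.017 g/mol, so wt% Si = 84.255/439.017 × 100 = 19.19%.
M(Na_0.78Ca_0.22Al_1.22Si_2.78O_8) = 265.736 g/mol, so wt% Si = 78.076/265.736 × 100 = 29.38%.
19.19 − 29.38 = -10.19 pp.

-10.19 percentage points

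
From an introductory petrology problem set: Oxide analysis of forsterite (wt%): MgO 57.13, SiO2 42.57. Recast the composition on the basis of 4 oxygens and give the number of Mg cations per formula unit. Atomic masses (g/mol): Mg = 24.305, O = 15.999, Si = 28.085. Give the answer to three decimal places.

2.000 Mg apfu

MgO: 57.13/40.304 = 1.41748 mol → 1.41748 mol Mg, 1.41748 mol O.
SiO2: 42.57/60.083 = 0.70852 mol → 0.70852 mol Si, 1.41704 mol O.
Total oxygen = 2.83452 mol. Normalization factor = 4/2.83452 = 1.41117.
Mg per 4 O = 1.41748 × 1.41117 = 2.000.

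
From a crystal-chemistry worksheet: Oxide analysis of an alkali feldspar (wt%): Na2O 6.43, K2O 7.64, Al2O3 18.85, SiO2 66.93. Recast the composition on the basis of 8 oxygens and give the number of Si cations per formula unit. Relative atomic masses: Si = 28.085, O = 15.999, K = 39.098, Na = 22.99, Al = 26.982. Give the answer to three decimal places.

Na2O (M=61.979): mol = 0.10374; Na = 0.20748, O = 0.10374.
K2O (M=94.195): mol = 0.08111; K = 0.16222, O = 0.08111.
Al2O3 (M=101.961): mol = 0.18487; Al = 0.36974, O = 0.55461.
SiO2 (M=60.083): mol = 1.11396; Si = 1.11396, O = 2.22792.
ΣO = 2.96738; factor = 8/ΣO = 2.69598.
Si apfu = 1.11396 × 2.69598 = 3.003.

3.003 Si apfu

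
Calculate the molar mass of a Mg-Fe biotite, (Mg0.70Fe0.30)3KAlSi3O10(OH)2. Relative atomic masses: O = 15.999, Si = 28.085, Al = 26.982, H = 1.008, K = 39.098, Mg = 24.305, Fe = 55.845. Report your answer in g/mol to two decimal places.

445.64 g/mol

The formula mass is the sum 2.10*24.305 + 0.90*55.845 + 1*39.098 + 1*26.982 + 3*28.085 + 12*15.999 + 2*1.008.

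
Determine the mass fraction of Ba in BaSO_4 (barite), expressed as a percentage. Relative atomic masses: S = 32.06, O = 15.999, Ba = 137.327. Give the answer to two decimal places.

58.84 wt%

Molar mass of BaSO_4: 1*137.327 + 1*32.06 + 4*15.999 = 233.383 g/mol.
Mass of Ba per formula unit: 1 × 137.327 = 137.327 g.
Weight fraction Ba = 137.327 / 233.383 = 0.5884.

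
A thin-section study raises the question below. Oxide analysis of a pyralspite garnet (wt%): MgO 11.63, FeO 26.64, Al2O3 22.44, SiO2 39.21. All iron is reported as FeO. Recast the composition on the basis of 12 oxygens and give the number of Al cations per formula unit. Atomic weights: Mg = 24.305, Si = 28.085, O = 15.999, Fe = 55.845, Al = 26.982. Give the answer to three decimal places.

MgO: 11.63/40.304 = 0.28856 mol → 0.28856 mol Mg, 0.28856 mol O.
FeO: 26.64/71.844 = 0.37080 mol → 0.37080 mol Fe, 0.37080 mol O.
Al2O3: 22.44/101.961 = 0.22008 mol → 0.44016 mol Al, 0.66024 mol O.
SiO2: 39.21/60.083 = 0.65260 mol → 0.65260 mol Si, 1.30520 mol O.
Total oxygen = 2.62480 mol. Normalization factor = 12/2.62480 = 4.57178.
Al per 12 O = 0.44016 × 4.57178 = 2.012.

2.012 Al apfu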